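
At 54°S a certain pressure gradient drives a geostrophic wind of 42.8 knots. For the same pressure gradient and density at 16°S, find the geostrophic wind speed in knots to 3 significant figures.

With the same pressure gradient and density, V_g ∝ 1/f ∝ 1/sin φ.
V₂ = V₁ · sin φ₁ / sin φ₂ = 42.8 × sin 54° / sin 16°
V₂ = 42.8 × 0.8090/0.2756 = 126 knots

126 knots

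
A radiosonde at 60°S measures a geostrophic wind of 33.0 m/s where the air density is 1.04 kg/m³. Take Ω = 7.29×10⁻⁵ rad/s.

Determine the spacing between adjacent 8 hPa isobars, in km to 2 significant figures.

Coriolis parameter at 60°S:
f = 2Ω sin φ = 2 × 7.29×10⁻⁵ × sin 60° = 1.26×10⁻⁴ s⁻¹
Geostrophic balance rearranged: |∂P/∂n| = f ρ V_g
|∂P/∂n| = 1.26×10⁻⁴ × 1.04 × 33.0 = 4.33×10⁻³ Pa/m
Isobar spacing: Δn = ΔP/|∂P/∂n| = 800 Pa / 4.33×10⁻³ Pa/m = 184610 m ≈ 180 km

180 km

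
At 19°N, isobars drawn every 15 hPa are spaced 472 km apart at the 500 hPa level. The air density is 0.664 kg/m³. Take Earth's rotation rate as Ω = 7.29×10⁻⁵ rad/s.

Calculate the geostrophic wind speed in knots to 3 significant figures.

196 knots

Coriolis parameter at 19°N:
f = 2Ω sin φ = 2 × 7.29×10⁻⁵ × sin 19° = 4.75×10⁻⁵ s⁻¹
Pressure gradient: |∂P/∂n| = 1500 Pa / 472000 m = 3.18×10⁻³ Pa/m
Geostrophic balance (pressure-gradient force = Coriolis force):
V_g = (1/(fρ)) |∂P/∂n| = 3.18×10⁻³ / (4.75×10⁻⁵ × 0.664) = 101 m/s
Converting: 101 m/s × 1.944 = 196 knots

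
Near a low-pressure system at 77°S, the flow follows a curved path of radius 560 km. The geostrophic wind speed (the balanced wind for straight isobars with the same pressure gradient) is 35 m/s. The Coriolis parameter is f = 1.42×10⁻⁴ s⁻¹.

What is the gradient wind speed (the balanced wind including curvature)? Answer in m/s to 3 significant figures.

26.3 m/s

Around a low, centrifugal force acts outward with Coriolis, so pressure-gradient force balances both:
(1/ρ)|∂P/∂n| = fV + V²/R  →  V² + fR·V − fR·V_g = 0
With fR = 1.42×10⁻⁴ × 560×10³ m = 79.5 m/s:
V = [−fR + √((fR)² + 4 fR V_g)]/2 = [−79.5 + √(79.5² + 4×79.5×35)]/2 = 26.3 m/s
Subgeostrophic (V < V_g = 35 m/s), as expected around a low.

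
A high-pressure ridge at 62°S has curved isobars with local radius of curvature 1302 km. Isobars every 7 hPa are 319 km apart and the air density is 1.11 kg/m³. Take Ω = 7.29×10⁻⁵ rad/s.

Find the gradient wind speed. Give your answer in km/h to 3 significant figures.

61.6 km/h

Coriolis parameter at 62°S:
f = 2Ω sin φ = 2 × 7.29×10⁻⁵ × sin 62° = 1.29×10⁻⁴ s⁻¹
Pressure gradient: |∂P/∂n| = 700 Pa / 319000 m = 2.19×10⁻³ Pa/m
Geostrophic speed: V_g = |∂P/∂n|/(fρ) = 2.19×10⁻³/(1.29×10⁻⁴ × 1.11) = 15.4 m/s
Around a high, pressure-gradient force acts outward with centrifugal, so Coriolis balances both:
fV = (1/ρ)|∂P/∂n| + V²/R  →  V² − fR·V + fR·V_g = 0
With fR = 1.29×10⁻⁴ × 1302×10³ m = 168 m/s:
V = [fR − √((fR)² − 4 fR V_g)]/2 = [168 − √(168² − 4×168×15.4)]/2 = 17.1 m/s
Supergeostrophic (V > V_g = 15.4 m/s), as expected around a high.
Converting: 17.1 m/s × 3.6 = 61.6 km/h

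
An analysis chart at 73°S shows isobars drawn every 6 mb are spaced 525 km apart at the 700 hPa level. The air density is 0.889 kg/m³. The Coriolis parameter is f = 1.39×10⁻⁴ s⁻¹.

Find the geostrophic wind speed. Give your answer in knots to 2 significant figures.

Pressure gradient: |∂P/∂n| = 600 Pa / 525000 m = 1.14×10⁻³ Pa/m
Geostrophic balance (pressure-gradient force = Coriolis force):
V_g = (1/(fρ)) |∂P/∂n| = 1.14×10⁻³ / (1.39×10⁻⁴ × 0.889) = 9.25 m/s
Converting: 9.25 m/s × 1.944 = 18 knots

18 knots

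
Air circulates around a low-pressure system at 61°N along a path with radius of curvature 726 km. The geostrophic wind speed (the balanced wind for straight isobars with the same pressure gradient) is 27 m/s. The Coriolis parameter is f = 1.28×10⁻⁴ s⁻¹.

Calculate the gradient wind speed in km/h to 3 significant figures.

78.7 km/h

Around a low, centrifugal force acts outward with Coriolis, so pressure-gradient force balances both:
(1/ρ)|∂P/∂n| = fV + V²/R  →  V² + fR·V − fR·V_g = 0
With fR = 1.28×10⁻⁴ × 726×10³ m = 92.9 m/s:
V = [−fR + √((fR)² + 4 fR V_g)]/2 = [−92.9 + √(92.9² + 4×92.9×27)]/2 = 21.9 m/s
Subgeostrophic (V < V_g = 27 m/s), as expected around a low.
Converting: 21.9 m/s × 3.6 = 78.7 km/h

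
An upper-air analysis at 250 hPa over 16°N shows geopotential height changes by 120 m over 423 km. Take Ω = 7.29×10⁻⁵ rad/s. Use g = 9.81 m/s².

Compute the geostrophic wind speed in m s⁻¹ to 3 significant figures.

69.2 m s⁻¹

Coriolis parameter at 16°N:
f = 2Ω sin φ = 2 × 7.29×10⁻⁵ × sin 16° = 4.02×10⁻⁵ s⁻¹
Height gradient: |∂Z/∂n| = 120 m / 423000 m = 2.84×10⁻⁴
On a pressure surface, geostrophic balance gives V_g = (g/f)|∂Z/∂n|:
V_g = 9.81 × 2.84×10⁻⁴ / 4.02×10⁻⁵ = 69.2 m/s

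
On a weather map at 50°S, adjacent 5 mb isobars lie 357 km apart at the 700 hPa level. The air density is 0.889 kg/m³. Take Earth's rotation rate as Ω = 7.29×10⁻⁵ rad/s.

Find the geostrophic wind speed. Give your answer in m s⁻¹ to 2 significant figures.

14 m s⁻¹

Coriolis parameter at 50°S:
f = 2Ω sin φ = 2 × 7.29×10⁻⁵ × sin 50° = 1.12×10⁻⁴ s⁻¹
Pressure gradient: |∂P/∂n| = 500 Pa / 357000 m = 1.40×10⁻³ Pa/m
Geostrophic balance (pressure-gradient force = Coriolis force):
V_g = (1/(fρ)) |∂P/∂n| = 1.40×10⁻³ / (1.12×10⁻⁴ × 0.889) = 14.1 m/s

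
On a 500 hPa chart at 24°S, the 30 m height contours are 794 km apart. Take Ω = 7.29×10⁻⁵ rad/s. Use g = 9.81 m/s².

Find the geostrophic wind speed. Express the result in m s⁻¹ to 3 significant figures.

6.25 m s⁻¹

Coriolis parameter at 24°S:
f = 2Ω sin φ = 2 × 7.29×10⁻⁵ × sin 24° = 5.93×10⁻⁵ s⁻¹
Height gradient: |∂Z/∂n| = 30 m / 794000 m = 3.78×10⁻⁵
On a pressure surface, geostrophic balance gives V_g = (g/f)|∂Z/∂n|:
V_g = 9.81 × 3.78×10⁻⁵ / 5.93×10⁻⁵ = 6.25 m/s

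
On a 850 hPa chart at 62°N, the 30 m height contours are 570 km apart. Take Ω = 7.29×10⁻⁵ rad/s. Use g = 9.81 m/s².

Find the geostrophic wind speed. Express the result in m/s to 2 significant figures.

4.0 m/s

Coriolis parameter at 62°N:
f = 2Ω sin φ = 2 × 7.29×10⁻⁵ × sin 62° = 1.29×10⁻⁴ s⁻¹
Height gradient: |∂Z/∂n| = 30 m / 570000 m = 5.26×10⁻⁵
On a pressure surface, geostrophic balance gives V_g = (g/f)|∂Z/∂n|:
V_g = 9.81 × 5.26×10⁻⁵ / 1.29×10⁻⁴ = 4.01 m/s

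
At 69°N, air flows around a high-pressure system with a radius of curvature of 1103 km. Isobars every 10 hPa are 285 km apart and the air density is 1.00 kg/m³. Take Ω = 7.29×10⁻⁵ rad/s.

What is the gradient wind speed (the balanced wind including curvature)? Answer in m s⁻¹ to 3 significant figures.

Coriolis parameter at 69°N:
f = 2Ω sin φ = 2 × 7.29×10⁻⁵ × sin 69° = 1.36×10⁻⁴ s⁻¹
Pressure gradient: |∂P/∂n| = 1000 Pa / 285000 m = 3.51×10⁻³ Pa/m
Geostrophic speed: V_g = |∂P/∂n|/(fρ) = 3.51×10⁻³/(1.36×10⁻⁴ × 1.00) = 25.8 m/s
Around a high, pressure-gradient force acts outward with centrifugal, so Coriolis balances both:
fV = (1/ρ)|∂P/∂n| + V²/R  →  V² − fR·V + fR·V_g = 0
With fR = 1.36×10⁻⁴ × 1103×10³ m = 150 m/s:
V = [fR − √((fR)² − 4 fR V_g)]/2 = [150 − √(150² − 4×150×25.8)]/2 = 33.1 m/s
Supergeostrophic (V > V_g = 25.8 m/s), as expected around a high.

33.1 m s⁻¹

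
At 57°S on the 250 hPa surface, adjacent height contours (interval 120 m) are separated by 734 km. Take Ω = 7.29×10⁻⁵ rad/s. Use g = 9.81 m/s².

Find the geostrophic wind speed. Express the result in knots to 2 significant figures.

Coriolis parameter at 57°S:
f = 2Ω sin φ = 2 × 7.29×10⁻⁵ × sin 57° = 1.22×10⁻⁴ s⁻¹
Height gradient: |∂Z/∂n| = 120 m / 734000 m = 1.63×10⁻⁴
On a pressure surface, geostrophic balance gives V_g = (g/f)|∂Z/∂n|:
V_g = 9.81 × 1.63×10⁻⁴ / 1.22×10⁻⁴ = 13.1 m/s
Converting: 13.1 m/s × 1.944 = 25 knots

25 knots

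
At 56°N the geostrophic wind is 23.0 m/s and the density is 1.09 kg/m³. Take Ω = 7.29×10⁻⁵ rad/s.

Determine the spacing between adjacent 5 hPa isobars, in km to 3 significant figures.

Coriolis parameter at 56°N:
f = 2Ω sin φ = 2 × 7.29×10⁻⁵ × sin 56° = 1.21×10⁻⁴ s⁻¹
Geostrophic balance rearranged: |∂P/∂n| = f ρ V_g
|∂P/∂n| = 1.21×10⁻⁴ × 1.09 × 23.0 = 3.03×10⁻³ Pa/m
Isobar spacing: Δn = ΔP/|∂P/∂n| = 500 Pa / 3.03×10⁻³ Pa/m = 165000 m ≈ 165 km

165 km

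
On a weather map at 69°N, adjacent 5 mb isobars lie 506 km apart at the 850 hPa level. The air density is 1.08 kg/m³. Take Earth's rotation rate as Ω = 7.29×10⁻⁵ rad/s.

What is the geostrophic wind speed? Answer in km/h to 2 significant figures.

24 km/h

Coriolis parameter at 69°N:
f = 2Ω sin φ = 2 × 7.29×10⁻⁵ × sin 69° = 1.36×10⁻⁴ s⁻¹
Pressure gradient: |∂P/∂n| = 500 Pa / 506000 m = 9.88×10⁻⁴ Pa/m
Geostrophic balance (pressure-gradient force = Coriolis force):
V_g = (1/(fρ)) |∂P/∂n| = 9.88×10⁻⁴ / (1.36×10⁻⁴ × 1.08) = 6.72 m/s
Converting: 6.72 m/s × 3.6 = 24 km/h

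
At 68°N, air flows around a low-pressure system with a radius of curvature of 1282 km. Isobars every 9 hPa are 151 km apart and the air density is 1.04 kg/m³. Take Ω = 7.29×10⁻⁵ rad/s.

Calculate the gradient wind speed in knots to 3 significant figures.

Coriolis parameter at 68°N:
f = 2Ω sin φ = 2 × 7.29×10⁻⁵ × sin 68° = 1.35×10⁻⁴ s⁻¹
Pressure gradient: |∂P/∂n| = 900 Pa / 151000 m = 5.96×10⁻³ Pa/m
Geostrophic speed: V_g = |∂P/∂n|/(fρ) = 5.96×10⁻³/(1.35×10⁻⁴ × 1.04) = 42.4 m/s
Around a low, centrifugal force acts outward with Coriolis, so pressure-gradient force balances both:
(1/ρ)|∂P/∂n| = fV + V²/R  →  V² + fR·V − fR·V_g = 0
With fR = 1.35×10⁻⁴ × 1282×10³ m = 173 m/s:
V = [−fR + √((fR)² + 4 fR V_g)]/2 = [−173 + √(173² + 4×173×42.4)]/2 = 35.2 m/s
Subgeostrophic (V < V_g = 42.4 m/s), as expected around a low.
Converting: 35.2 m/s × 1.944 = 68.5 knots

68.5 knots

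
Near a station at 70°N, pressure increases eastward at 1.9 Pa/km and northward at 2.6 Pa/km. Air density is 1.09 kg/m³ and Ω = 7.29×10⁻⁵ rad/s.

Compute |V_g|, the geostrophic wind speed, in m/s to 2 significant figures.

Coriolis parameter at 70°N:
f = 2Ω sin φ = 2 × 7.29×10⁻⁵ × sin 70° = 1.37×10⁻⁴ s⁻¹
Component geostrophic relations (x east, y north):
u_g = −(1/(fρ)) ∂P/∂y,  v_g = (1/(fρ)) ∂P/∂x
u_g = −(2.6×10⁻³)/(1.37×10⁻⁴ × 1.09) = −17.4 m/s;  v_g = (1.9×10⁻³)/(1.37×10⁻⁴ × 1.09) = 12.7 m/s
|V_g| = √(u_g² + v_g²) = 21.6 m/s

22 m/s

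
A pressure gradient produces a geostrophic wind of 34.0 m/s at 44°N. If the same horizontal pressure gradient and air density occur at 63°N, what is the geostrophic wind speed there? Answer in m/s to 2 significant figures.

27 m/s

With the same pressure gradient and density, V_g ∝ 1/f ∝ 1/sin φ.
V₂ = V₁ · sin φ₁ / sin φ₂ = 34.0 × sin 44° / sin 63°
V₂ = 34.0 × 0.6947/0.8910 = 27 m/s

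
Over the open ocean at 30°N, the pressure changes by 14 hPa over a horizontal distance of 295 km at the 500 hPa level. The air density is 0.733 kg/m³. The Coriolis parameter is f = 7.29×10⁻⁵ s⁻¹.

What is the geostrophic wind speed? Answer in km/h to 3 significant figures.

Pressure gradient: |∂P/∂n| = 1400 Pa / 295000 m = 4.75×10⁻³ Pa/m
Geostrophic balance (pressure-gradient force = Coriolis force):
V_g = (1/(fρ)) |∂P/∂n| = 4.75×10⁻³ / (7.29×10⁻⁵ × 0.733) = 88.8 m/s
Converting: 88.8 m/s × 3.6 = 320 km/h

320 km/h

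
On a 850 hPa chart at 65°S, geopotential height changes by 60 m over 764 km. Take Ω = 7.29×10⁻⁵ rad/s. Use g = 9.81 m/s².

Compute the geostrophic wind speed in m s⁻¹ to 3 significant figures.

Coriolis parameter at 65°S:
f = 2Ω sin φ = 2 × 7.29×10⁻⁵ × sin 65° = 1.32×10⁻⁴ s⁻¹
Height gradient: |∂Z/∂n| = 60 m / 764000 m = 7.85×10⁻⁵
On a pressure surface, geostrophic balance gives V_g = (g/f)|∂Z/∂n|:
V_g = 9.81 × 7.85×10⁻⁵ / 1.32×10⁻⁴ = 5.83 m/s

5.83 m s⁻¹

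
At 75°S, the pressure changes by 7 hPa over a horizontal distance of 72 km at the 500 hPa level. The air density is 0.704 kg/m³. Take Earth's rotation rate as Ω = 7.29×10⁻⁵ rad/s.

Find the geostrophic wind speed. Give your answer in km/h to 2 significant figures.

Coriolis parameter at 75°S:
f = 2Ω sin φ = 2 × 7.29×10⁻⁵ × sin 75° = 1.41×10⁻⁴ s⁻¹
Pressure gradient: |∂P/∂n| = 700 Pa / 72000 m = 9.72×10⁻³ Pa/m
Geostrophic balance (pressure-gradient force = Coriolis force):
V_g = (1/(fρ)) |∂P/∂n| = 9.72×10⁻³ / (1.41×10⁻⁴ × 0.704) = 98.1 m/s
Converting: 98.1 m/s × 3.6 = 350 km/h

350 km/h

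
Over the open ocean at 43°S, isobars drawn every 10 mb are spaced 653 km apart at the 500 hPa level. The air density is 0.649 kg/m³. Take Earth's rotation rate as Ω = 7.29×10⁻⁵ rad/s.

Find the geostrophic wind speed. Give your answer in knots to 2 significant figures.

Coriolis parameter at 43°S:
f = 2Ω sin φ = 2 × 7.29×10⁻⁵ × sin 43° = 9.94×10⁻⁵ s⁻¹
Pressure gradient: |∂P/∂n| = 1000 Pa / 653000 m = 1.53×10⁻³ Pa/m
Geostrophic balance (pressure-gradient force = Coriolis force):
V_g = (1/(fρ)) |∂P/∂n| = 1.53×10⁻³ / (9.94×10⁻⁵ × 0.649) = 23.7 m/s
Converting: 23.7 m/s × 1.944 = 46 knots

46 knots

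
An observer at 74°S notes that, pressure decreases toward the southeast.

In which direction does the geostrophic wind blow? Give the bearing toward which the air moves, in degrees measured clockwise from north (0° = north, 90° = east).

045°

The pressure-gradient force points toward the southeast (bearing 135°).
Geostrophic balance: in the Southern Hemisphere the Coriolis force deflects motion to the left, so the geostrophic wind blows 90° to the left of the pressure-gradient force (low pressure on the right).
Rotating 135° by 90° counterclockwise gives 045° — the wind blows toward the northeast.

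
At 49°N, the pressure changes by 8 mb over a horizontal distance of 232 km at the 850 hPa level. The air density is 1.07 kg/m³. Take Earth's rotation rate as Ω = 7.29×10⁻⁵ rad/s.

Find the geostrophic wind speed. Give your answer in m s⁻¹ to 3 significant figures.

Coriolis parameter at 49°N:
f = 2Ω sin φ = 2 × 7.29×10⁻⁵ × sin 49° = 1.10×10⁻⁴ s⁻¹
Pressure gradient: |∂P/∂n| = 800 Pa / 232000 m = 3.45×10⁻³ Pa/m
Geostrophic balance (pressure-gradient force = Coriolis force):
V_g = (1/(fρ)) |∂P/∂n| = 3.45×10⁻³ / (1.10×10⁻⁴ × 1.07) = 29.3 m/s

29.3 m s⁻¹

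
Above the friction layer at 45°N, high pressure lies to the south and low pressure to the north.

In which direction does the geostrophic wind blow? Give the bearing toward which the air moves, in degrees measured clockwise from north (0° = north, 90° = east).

The pressure-gradient force points toward the north (bearing 000°).
Geostrophic balance: in the Northern Hemisphere the Coriolis force deflects motion to the right, so the geostrophic wind blows 90° to the right of the pressure-gradient force (low pressure on the left).
Rotating 000° by 90° clockwise gives 090° — the wind blows toward the east.

090°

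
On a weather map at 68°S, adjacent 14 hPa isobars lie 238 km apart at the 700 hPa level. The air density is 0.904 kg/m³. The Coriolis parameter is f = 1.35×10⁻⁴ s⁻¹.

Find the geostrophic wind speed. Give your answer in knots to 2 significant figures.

94 knots

Pressure gradient: |∂P/∂n| = 1400 Pa / 238000 m = 5.88×10⁻³ Pa/m
Geostrophic balance (pressure-gradient force = Coriolis force):
V_g = (1/(fρ)) |∂P/∂n| = 5.88×10⁻³ / (1.35×10⁻⁴ × 0.904) = 48.2 m/s
Converting: 48.2 m/s × 1.944 = 94 knots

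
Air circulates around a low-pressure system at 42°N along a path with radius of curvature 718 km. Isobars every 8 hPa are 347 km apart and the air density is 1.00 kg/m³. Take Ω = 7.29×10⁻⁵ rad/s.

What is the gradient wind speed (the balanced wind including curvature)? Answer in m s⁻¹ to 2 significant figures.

Coriolis parameter at 42°N:
f = 2Ω sin φ = 2 × 7.29×10⁻⁵ × sin 42° = 9.76×10⁻⁵ s⁻¹
Pressure gradient: |∂P/∂n| = 800 Pa / 347000 m = 2.31×10⁻³ Pa/m
Geostrophic speed: V_g = |∂P/∂n|/(fρ) = 2.31×10⁻³/(9.76×10⁻⁵ × 1.00) = 23.6 m/s
Around a low, centrifugal force acts outward with Coriolis, so pressure-gradient force balances both:
(1/ρ)|∂P/∂n| = fV + V²/R  →  V² + fR·V − fR·V_g = 0
With fR = 9.76×10⁻⁵ × 718×10³ m = 70.0 m/s:
V = [−fR + √((fR)² + 4 fR V_g)]/2 = [−70.0 + √(70.0² + 4×70.0×23.6)]/2 = 18.7 m/s
Subgeostrophic (V < V_g = 23.6 m/s), as expected around a low.

19 m s⁻¹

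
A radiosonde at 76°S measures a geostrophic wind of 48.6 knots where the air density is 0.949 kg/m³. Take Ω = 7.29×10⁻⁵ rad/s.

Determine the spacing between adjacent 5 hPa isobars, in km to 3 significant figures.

149 km

Coriolis parameter at 76°S:
f = 2Ω sin φ = 2 × 7.29×10⁻⁵ × sin 76° = 1.41×10⁻⁴ s⁻¹
Wind speed in SI: 48.6 knots = 25.0 m/s
Geostrophic balance rearranged: |∂P/∂n| = f ρ V_g
|∂P/∂n| = 1.41×10⁻⁴ × 0.949 × 25.0 = 3.36×10⁻³ Pa/m
Isobar spacing: Δn = ΔP/|∂P/∂n| = 500 Pa / 3.36×10⁻³ Pa/m = 148959 m ≈ 149 km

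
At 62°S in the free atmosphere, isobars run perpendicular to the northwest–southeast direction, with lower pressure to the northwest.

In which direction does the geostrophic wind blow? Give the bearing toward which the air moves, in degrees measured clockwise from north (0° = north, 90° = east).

225°

The pressure-gradient force points toward the northwest (bearing 315°).
Geostrophic balance: in the Southern Hemisphere the Coriolis force deflects motion to the left, so the geostrophic wind blows 90° to the left of the pressure-gradient force (low pressure on the right).
Rotating 315° by 90° counterclockwise gives 225° — the wind blows toward the southwest.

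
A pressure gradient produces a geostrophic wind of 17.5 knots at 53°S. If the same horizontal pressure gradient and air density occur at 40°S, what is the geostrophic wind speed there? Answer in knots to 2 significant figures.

22 knots

With the same pressure gradient and density, V_g ∝ 1/f ∝ 1/sin φ.
V₂ = V₁ · sin φ₁ / sin φ₂ = 17.5 × sin 53° / sin 40°
V₂ = 17.5 × 0.7986/0.6428 = 22 knots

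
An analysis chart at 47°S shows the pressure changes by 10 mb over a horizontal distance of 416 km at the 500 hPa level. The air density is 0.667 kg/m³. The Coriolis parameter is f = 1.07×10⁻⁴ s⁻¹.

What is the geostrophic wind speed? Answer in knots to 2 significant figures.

Pressure gradient: |∂P/∂n| = 1000 Pa / 416000 m = 2.40×10⁻³ Pa/m
Geostrophic balance (pressure-gradient force = Coriolis force):
V_g = (1/(fρ)) |∂P/∂n| = 2.40×10⁻³ / (1.07×10⁻⁴ × 0.667) = 33.7 m/s
Converting: 33.7 m/s × 1.944 = 65 knots

65 knots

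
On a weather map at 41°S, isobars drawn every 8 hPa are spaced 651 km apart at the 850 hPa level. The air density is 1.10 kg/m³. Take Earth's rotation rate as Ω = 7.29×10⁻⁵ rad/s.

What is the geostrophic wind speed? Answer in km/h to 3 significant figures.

Coriolis parameter at 41°S:
f = 2Ω sin φ = 2 × 7.29×10⁻⁵ × sin 41° = 9.57×10⁻⁵ s⁻¹
Pressure gradient: |∂P/∂n| = 800 Pa / 651000 m = 1.23×10⁻³ Pa/m
Geostrophic balance (pressure-gradient force = Coriolis force):
V_g = (1/(fρ)) |∂P/∂n| = 1.23×10⁻³ / (9.57×10⁻⁵ × 1.10) = 11.7 m/s
Converting: 11.7 m/s × 3.6 = 42.0 km/h

42.0 km/h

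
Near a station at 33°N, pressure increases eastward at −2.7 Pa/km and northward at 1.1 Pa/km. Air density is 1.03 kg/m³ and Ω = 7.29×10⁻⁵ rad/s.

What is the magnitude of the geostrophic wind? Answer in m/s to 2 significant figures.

Coriolis parameter at 33°N:
f = 2Ω sin φ = 2 × 7.29×10⁻⁵ × sin 33° = 7.94×10⁻⁵ s⁻¹
Component geostrophic relations (x east, y north):
u_g = −(1/(fρ)) ∂P/∂y,  v_g = (1/(fρ)) ∂P/∂x
u_g = −(1.1×10⁻³)/(7.94×10⁻⁵ × 1.03) = −13.4 m/s;  v_g = (−2.7×10⁻³)/(7.94×10⁻⁵ × 1.03) = −33.0 m/s
|V_g| = √(u_g² + v_g²) = 35.6 m/s

36 m/s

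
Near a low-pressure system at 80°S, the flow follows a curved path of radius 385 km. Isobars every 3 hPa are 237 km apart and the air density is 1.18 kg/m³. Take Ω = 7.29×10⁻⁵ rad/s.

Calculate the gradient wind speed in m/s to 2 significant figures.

6.7 m/s

Coriolis parameter at 80°S:
f = 2Ω sin φ = 2 × 7.29×10⁻⁵ × sin 80° = 1.44×10⁻⁴ s⁻¹
Pressure gradient: |∂P/∂n| = 300 Pa / 237000 m = 1.27×10⁻³ Pa/m
Geostrophic speed: V_g = |∂P/∂n|/(fρ) = 1.27×10⁻³/(1.44×10⁻⁴ × 1.18) = 7.47 m/s
Around a low, centrifugal force acts outward with Coriolis, so pressure-gradient force balances both:
(1/ρ)|∂P/∂n| = fV + V²/R  →  V² + fR·V − fR·V_g = 0
With fR = 1.44×10⁻⁴ × 385×10³ m = 55.3 m/s:
V = [−fR + √((fR)² + 4 fR V_g)]/2 = [−55.3 + √(55.3² + 4×55.3×7.47)]/2 = 6.67 m/s
Subgeostrophic (V < V_g = 7.47 m/s), as expected around a low.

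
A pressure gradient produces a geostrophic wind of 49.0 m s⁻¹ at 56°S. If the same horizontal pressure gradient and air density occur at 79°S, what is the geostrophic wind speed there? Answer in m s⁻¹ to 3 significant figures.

With the same pressure gradient and density, V_g ∝ 1/f ∝ 1/sin φ.
V₂ = V₁ · sin φ₁ / sin φ₂ = 49.0 × sin 56° / sin 79°
V₂ = 49.0 × 0.8290/0.9816 = 41.4 m s⁻¹

41.4 m s⁻¹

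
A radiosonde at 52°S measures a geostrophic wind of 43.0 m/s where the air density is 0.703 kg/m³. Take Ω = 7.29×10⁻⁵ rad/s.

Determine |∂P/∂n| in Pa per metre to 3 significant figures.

Coriolis parameter at 52°S:
f = 2Ω sin φ = 2 × 7.29×10⁻⁵ × sin 52° = 1.15×10⁻⁴ s⁻¹
Geostrophic balance rearranged: |∂P/∂n| = f ρ V_g
|∂P/∂n| = 1.15×10⁻⁴ × 0.703 × 43.0 = 3.47×10⁻³ Pa/m

3.47×10⁻³ Pa/m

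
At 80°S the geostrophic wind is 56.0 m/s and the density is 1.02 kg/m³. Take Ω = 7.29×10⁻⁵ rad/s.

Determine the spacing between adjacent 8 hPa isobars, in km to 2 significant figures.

98 km

Coriolis parameter at 80°S:
f = 2Ω sin φ = 2 × 7.29×10⁻⁵ × sin 80° = 1.44×10⁻⁴ s⁻¹
Geostrophic balance rearranged: |∂P/∂n| = f ρ V_g
|∂P/∂n| = 1.44×10⁻⁴ × 1.02 × 56.0 = 8.20×10⁻³ Pa/m
Isobar spacing: Δn = ΔP/|∂P/∂n| = 800 Pa / 8.20×10⁻³ Pa/m = 97542 m ≈ 98 km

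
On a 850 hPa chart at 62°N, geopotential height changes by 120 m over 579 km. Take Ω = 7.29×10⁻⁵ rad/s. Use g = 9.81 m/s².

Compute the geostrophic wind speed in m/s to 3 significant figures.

15.8 m/s

Coriolis parameter at 62°N:
f = 2Ω sin φ = 2 × 7.29×10⁻⁵ × sin 62° = 1.29×10⁻⁴ s⁻¹
Height gradient: |∂Z/∂n| = 120 m / 579000 m = 2.07×10⁻⁴
On a pressure surface, geostrophic balance gives V_g = (g/f)|∂Z/∂n|:
V_g = 9.81 × 2.07×10⁻⁴ / 1.29×10⁻⁴ = 15.8 m/s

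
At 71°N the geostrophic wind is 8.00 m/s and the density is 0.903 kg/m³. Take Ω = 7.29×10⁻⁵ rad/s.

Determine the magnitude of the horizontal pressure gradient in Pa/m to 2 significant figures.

Coriolis parameter at 71°N:
f = 2Ω sin φ = 2 × 7.29×10⁻⁵ × sin 71° = 1.38×10⁻⁴ s⁻¹
Geostrophic balance rearranged: |∂P/∂n| = f ρ V_g
|∂P/∂n| = 1.38×10⁻⁴ × 0.903 × 8.00 = 9.96×10⁻⁴ Pa/m

1.0×10⁻³ Pa/m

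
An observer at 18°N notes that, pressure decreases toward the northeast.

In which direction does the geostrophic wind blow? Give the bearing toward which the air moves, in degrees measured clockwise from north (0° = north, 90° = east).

The pressure-gradient force points toward the northeast (bearing 045°).
Geostrophic balance: in the Northern Hemisphere the Coriolis force deflects motion to the right, so the geostrophic wind blows 90° to the right of the pressure-gradient force (low pressure on the left).
Rotating 045° by 90° clockwise gives 135° — the wind blows toward the southeast.

135°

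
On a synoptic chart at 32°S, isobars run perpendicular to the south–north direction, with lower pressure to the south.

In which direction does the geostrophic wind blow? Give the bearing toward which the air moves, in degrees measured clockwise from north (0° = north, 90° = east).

090°

The pressure-gradient force points toward the south (bearing 180°).
Geostrophic balance: in the Southern Hemisphere the Coriolis force deflects motion to the left, so the geostrophic wind blows 90° to the left of the pressure-gradient force (low pressure on the right).
Rotating 180° by 90° counterclockwise gives 090° — the wind blows toward the east.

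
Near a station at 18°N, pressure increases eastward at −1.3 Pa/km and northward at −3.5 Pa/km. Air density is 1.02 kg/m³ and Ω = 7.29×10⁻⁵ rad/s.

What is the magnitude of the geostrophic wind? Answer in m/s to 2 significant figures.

81 m/s

Coriolis parameter at 18°N:
f = 2Ω sin φ = 2 × 7.29×10⁻⁵ × sin 18° = 4.51×10⁻⁵ s⁻¹
Component geostrophic relations (x east, y north):
u_g = −(1/(fρ)) ∂P/∂y,  v_g = (1/(fρ)) ∂P/∂x
u_g = −(−3.5×10⁻³)/(4.51×10⁻⁵ × 1.02) = 76.2 m/s;  v_g = (−1.3×10⁻³)/(4.51×10⁻⁵ × 1.02) = −28.3 m/s
|V_g| = √(u_g² + v_g²) = 81.2 m/s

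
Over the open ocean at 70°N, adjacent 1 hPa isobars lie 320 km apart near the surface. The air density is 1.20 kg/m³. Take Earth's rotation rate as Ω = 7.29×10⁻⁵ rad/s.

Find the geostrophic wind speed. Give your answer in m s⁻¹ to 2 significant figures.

1.9 m s⁻¹

Coriolis parameter at 70°N:
f = 2Ω sin φ = 2 × 7.29×10⁻⁵ × sin 70° = 1.37×10⁻⁴ s⁻¹
Pressure gradient: |∂P/∂n| = 100 Pa / 320000 m = 3.12×10⁻⁴ Pa/m
Geostrophic balance (pressure-gradient force = Coriolis force):
V_g = (1/(fρ)) |∂P/∂n| = 3.12×10⁻⁴ / (1.37×10⁻⁴ × 1.20) = 1.90 m/s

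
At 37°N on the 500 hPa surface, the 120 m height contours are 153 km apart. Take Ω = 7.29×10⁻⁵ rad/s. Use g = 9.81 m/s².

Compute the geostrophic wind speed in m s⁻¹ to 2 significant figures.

88 m s⁻¹

Coriolis parameter at 37°N:
f = 2Ω sin φ = 2 × 7.29×10⁻⁵ × sin 37° = 8.77×10⁻⁵ s⁻¹
Height gradient: |∂Z/∂n| = 120 m / 153000 m = 7.84×10⁻⁴
On a pressure surface, geostrophic balance gives V_g = (g/f)|∂Z/∂n|:
V_g = 9.81 × 7.84×10⁻⁴ / 8.77×10⁻⁵ = 87.7 m/s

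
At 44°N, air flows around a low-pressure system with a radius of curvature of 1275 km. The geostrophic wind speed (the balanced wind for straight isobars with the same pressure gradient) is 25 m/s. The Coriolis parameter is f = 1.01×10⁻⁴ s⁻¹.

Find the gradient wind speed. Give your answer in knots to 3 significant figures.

Around a low, centrifugal force acts outward with Coriolis, so pressure-gradient force balances both:
(1/ρ)|∂P/∂n| = fV + V²/R  →  V² + fR·V − fR·V_g = 0
With fR = 1.01×10⁻⁴ × 1275×10³ m = 129 m/s:
V = [−fR + √((fR)² + 4 fR V_g)]/2 = [−129 + √(129² + 4×129×25)]/2 = 21.4 m/s
Subgeostrophic (V < V_g = 25 m/s), as expected around a low.
Converting: 21.4 m/s × 1.944 = 41.7 knots

41.7 knots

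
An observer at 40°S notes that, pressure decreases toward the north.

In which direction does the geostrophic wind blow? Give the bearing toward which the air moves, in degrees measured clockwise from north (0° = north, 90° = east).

270°

The pressure-gradient force points toward the north (bearing 000°).
Geostrophic balance: in the Southern Hemisphere the Coriolis force deflects motion to the left, so the geostrophic wind blows 90° to the left of the pressure-gradient force (low pressure on the right).
Rotating 000° by 90° counterclockwise gives 270° — the wind blows toward the west.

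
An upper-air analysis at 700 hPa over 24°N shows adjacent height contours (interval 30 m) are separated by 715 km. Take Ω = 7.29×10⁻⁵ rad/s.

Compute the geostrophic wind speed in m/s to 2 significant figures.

Coriolis parameter at 24°N:
f = 2Ω sin φ = 2 × 7.29×10⁻⁵ × sin 24° = 5.93×10⁻⁵ s⁻¹
Height gradient: |∂Z/∂n| = 30 m / 715000 m = 4.20×10⁻⁵
On a pressure surface, geostrophic balance gives V_g = (g/f)|∂Z/∂n|:
V_g = 9.81 × 4.20×10⁻⁵ / 5.93×10⁻⁵ = 6.94 m/s

6.9 m/s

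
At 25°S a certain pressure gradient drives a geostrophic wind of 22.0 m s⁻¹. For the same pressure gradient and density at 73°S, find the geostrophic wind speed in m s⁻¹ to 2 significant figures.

9.7 m s⁻¹

With the same pressure gradient and density, V_g ∝ 1/f ∝ 1/sin φ.
V₂ = V₁ · sin φ₁ / sin φ₂ = 22.0 × sin 25° / sin 73°
V₂ = 22.0 × 0.4226/0.9563 = 9.7 m s⁻¹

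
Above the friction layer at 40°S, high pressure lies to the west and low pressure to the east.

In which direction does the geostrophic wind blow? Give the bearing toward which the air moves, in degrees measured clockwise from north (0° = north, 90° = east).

000°

The pressure-gradient force points toward the east (bearing 090°).
Geostrophic balance: in the Southern Hemisphere the Coriolis force deflects motion to the left, so the geostrophic wind blows 90° to the left of the pressure-gradient force (low pressure on the right).
Rotating 090° by 90° counterclockwise gives 000° — the wind blows toward the north.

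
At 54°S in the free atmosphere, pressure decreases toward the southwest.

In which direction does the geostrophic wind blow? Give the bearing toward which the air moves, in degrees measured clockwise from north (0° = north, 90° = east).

The pressure-gradient force points toward the southwest (bearing 225°).
Geostrophic balance: in the Southern Hemisphere the Coriolis force deflects motion to the left, so the geostrophic wind blows 90° to the left of the pressure-gradient force (low pressure on the right).
Rotating 225° by 90° counterclockwise gives 135° — the wind blows toward the southeast.

135°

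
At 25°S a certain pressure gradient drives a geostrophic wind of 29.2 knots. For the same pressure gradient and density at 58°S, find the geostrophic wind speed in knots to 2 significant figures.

15 knots

With the same pressure gradient and density, V_g ∝ 1/f ∝ 1/sin φ.
V₂ = V₁ · sin φ₁ / sin φ₂ = 29.2 × sin 25° / sin 58°
V₂ = 29.2 × 0.4226/0.8480 = 15 knots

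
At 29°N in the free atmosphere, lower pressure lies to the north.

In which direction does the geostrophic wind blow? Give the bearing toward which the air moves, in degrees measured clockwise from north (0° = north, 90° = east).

090°

The pressure-gradient force points toward the north (bearing 000°).
Geostrophic balance: in the Northern Hemisphere the Coriolis force deflects motion to the right, so the geostrophic wind blows 90° to the right of the pressure-gradient force (low pressure on the left).
Rotating 000° by 90° clockwise gives 090° — the wind blows toward the east.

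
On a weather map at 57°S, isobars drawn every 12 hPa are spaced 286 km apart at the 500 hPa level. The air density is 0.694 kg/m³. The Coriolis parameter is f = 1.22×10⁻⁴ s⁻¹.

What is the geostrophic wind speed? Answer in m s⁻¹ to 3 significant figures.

Pressure gradient: |∂P/∂n| = 1200 Pa / 286000 m = 4.20×10⁻³ Pa/m
Geostrophic balance (pressure-gradient force = Coriolis force):
V_g = (1/(fρ)) |∂P/∂n| = 4.20×10⁻³ / (1.22×10⁻⁴ × 0.694) = 49.6 m/s

49.6 m s⁻¹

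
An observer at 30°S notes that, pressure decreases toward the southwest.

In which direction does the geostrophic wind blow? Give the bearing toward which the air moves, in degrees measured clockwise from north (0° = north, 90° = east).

The pressure-gradient force points toward the southwest (bearing 225°).
Geostrophic balance: in the Southern Hemisphere the Coriolis force deflects motion to the left, so the geostrophic wind blows 90° to the left of the pressure-gradient force (low pressure on the right).
Rotating 225° by 90° counterclockwise gives 135° — the wind blows toward the southeast.

135°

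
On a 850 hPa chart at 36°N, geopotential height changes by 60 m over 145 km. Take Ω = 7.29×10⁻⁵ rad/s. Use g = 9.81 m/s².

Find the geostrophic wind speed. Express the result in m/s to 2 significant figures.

Coriolis parameter at 36°N:
f = 2Ω sin φ = 2 × 7.29×10⁻⁵ × sin 36° = 8.57×10⁻⁵ s⁻¹
Height gradient: |∂Z/∂n| = 60 m / 145000 m = 4.14×10⁻⁴
On a pressure surface, geostrophic balance gives V_g = (g/f)|∂Z/∂n|:
V_g = 9.81 × 4.14×10⁻⁴ / 8.57×10⁻⁵ = 47.4 m/s

47 m/s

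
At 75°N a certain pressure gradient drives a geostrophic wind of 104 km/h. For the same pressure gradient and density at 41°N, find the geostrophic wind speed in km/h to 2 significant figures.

With the same pressure gradient and density, V_g ∝ 1/f ∝ 1/sin φ.
V₂ = V₁ · sin φ₁ / sin φ₂ = 104 × sin 75° / sin 41°
V₂ = 104 × 0.9659/0.6561 = 150 km/h

150 km/h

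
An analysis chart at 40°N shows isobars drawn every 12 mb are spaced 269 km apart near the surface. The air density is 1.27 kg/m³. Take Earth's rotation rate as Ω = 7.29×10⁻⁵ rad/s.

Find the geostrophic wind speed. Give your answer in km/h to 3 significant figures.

135 km/h

Coriolis parameter at 40°N:
f = 2Ω sin φ = 2 × 7.29×10⁻⁵ × sin 40° = 9.37×10⁻⁵ s⁻¹
Pressure gradient: |∂P/∂n| = 1200 Pa / 269000 m = 4.46×10⁻³ Pa/m
Geostrophic balance (pressure-gradient force = Coriolis force):
V_g = (1/(fρ)) |∂P/∂n| = 4.46×10⁻³ / (9.37×10⁻⁵ × 1.27) = 37.5 m/s
Converting: 37.5 m/s × 3.6 = 135 km/h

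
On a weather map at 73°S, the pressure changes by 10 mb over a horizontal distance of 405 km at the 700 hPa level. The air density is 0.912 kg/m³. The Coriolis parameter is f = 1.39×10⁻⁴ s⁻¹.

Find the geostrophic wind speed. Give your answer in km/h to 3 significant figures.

Pressure gradient: |∂P/∂n| = 1000 Pa / 405000 m = 2.47×10⁻³ Pa/m
Geostrophic balance (pressure-gradient force = Coriolis force):
V_g = (1/(fρ)) |∂P/∂n| = 2.47×10⁻³ / (1.39×10⁻⁴ × 0.912) = 19.5 m/s
Converting: 19.5 m/s × 3.6 = 70.1 km/h

70.1 km/h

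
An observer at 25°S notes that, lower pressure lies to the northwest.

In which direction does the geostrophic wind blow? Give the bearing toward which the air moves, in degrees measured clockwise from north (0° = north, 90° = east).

225°

The pressure-gradient force points toward the northwest (bearing 315°).
Geostrophic balance: in the Southern Hemisphere the Coriolis force deflects motion to the left, so the geostrophic wind blows 90° to the left of the pressure-gradient force (low pressure on the right).
Rotating 315° by 90° counterclockwise gives 225° — the wind blows toward the southwest.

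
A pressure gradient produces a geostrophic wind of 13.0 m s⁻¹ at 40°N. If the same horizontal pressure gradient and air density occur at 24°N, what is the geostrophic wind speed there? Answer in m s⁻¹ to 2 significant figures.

With the same pressure gradient and density, V_g ∝ 1/f ∝ 1/sin φ.
V₂ = V₁ · sin φ₁ / sin φ₂ = 13.0 × sin 40° / sin 24°
V₂ = 13.0 × 0.6428/0.4067 = 21 m s⁻¹

21 m s⁻¹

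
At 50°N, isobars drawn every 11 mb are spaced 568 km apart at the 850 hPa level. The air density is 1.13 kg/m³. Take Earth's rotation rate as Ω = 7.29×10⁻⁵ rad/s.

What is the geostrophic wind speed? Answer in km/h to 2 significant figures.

55 km/h

Coriolis parameter at 50°N:
f = 2Ω sin φ = 2 × 7.29×10⁻⁵ × sin 50° = 1.12×10⁻⁴ s⁻¹
Pressure gradient: |∂P/∂n| = 1100 Pa / 568000 m = 1.94×10⁻³ Pa/m
Geostrophic balance (pressure-gradient force = Coriolis force):
V_g = (1/(fρ)) |∂P/∂n| = 1.94×10⁻³ / (1.12×10⁻⁴ × 1.13) = 15.3 m/s
Converting: 15.3 m/s × 3.6 = 55 km/h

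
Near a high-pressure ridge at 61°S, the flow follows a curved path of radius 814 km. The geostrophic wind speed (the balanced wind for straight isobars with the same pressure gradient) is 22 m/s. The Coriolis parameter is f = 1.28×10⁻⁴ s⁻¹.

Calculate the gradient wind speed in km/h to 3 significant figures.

114 km/h

Around a high, pressure-gradient force acts outward with centrifugal, so Coriolis balances both:
fV = (1/ρ)|∂P/∂n| + V²/R  →  V² − fR·V + fR·V_g = 0
With fR = 1.28×10⁻⁴ × 814×10³ m = 104 m/s:
V = [fR − √((fR)² − 4 fR V_g)]/2 = [104 − √(104² − 4×104×22)]/2 = 31.6 m/s
Supergeostrophic (V > V_g = 22 m/s), as expected around a high.
Converting: 31.6 m/s × 3.6 = 114 km/h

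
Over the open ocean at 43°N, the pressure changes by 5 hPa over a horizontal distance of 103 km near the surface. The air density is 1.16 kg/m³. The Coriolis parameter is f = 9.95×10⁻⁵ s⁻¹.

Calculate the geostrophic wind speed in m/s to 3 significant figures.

Pressure gradient: |∂P/∂n| = 500 Pa / 103000 m = 4.85×10⁻³ Pa/m
Geostrophic balance (pressure-gradient force = Coriolis force):
V_g = (1/(fρ)) |∂P/∂n| = 4.85×10⁻³ / (9.95×10⁻⁵ × 1.16) = 42.1 m/s

42.1 m/s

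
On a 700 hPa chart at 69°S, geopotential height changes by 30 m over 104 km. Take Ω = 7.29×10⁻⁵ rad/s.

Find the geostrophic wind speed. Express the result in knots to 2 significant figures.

40 knots

Coriolis parameter at 69°S:
f = 2Ω sin φ = 2 × 7.29×10⁻⁵ × sin 69° = 1.36×10⁻⁴ s⁻¹
Height gradient: |∂Z/∂n| = 30 m / 104000 m = 2.88×10⁻⁴
On a pressure surface, geostrophic balance gives V_g = (g/f)|∂Z/∂n|:
V_g = 9.81 × 2.88×10⁻⁴ / 1.36×10⁻⁴ = 20.8 m/s
Converting: 20.8 m/s × 1.944 = 40 knots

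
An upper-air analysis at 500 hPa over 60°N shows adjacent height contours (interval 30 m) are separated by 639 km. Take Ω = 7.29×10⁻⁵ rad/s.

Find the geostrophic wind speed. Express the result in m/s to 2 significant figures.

3.6 m/s

Coriolis parameter at 60°N:
f = 2Ω sin φ = 2 × 7.29×10⁻⁵ × sin 60° = 1.26×10⁻⁴ s⁻¹
Height gradient: |∂Z/∂n| = 30 m / 639000 m = 4.69×10⁻⁵
On a pressure surface, geostrophic balance gives V_g = (g/f)|∂Z/∂n|:
V_g = 9.81 × 4.69×10⁻⁵ / 1.26×10⁻⁴ = 3.65 m/s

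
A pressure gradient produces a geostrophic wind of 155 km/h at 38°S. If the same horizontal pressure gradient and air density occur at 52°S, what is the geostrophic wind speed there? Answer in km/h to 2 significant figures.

120 km/h

With the same pressure gradient and density, V_g ∝ 1/f ∝ 1/sin φ.
V₂ = V₁ · sin φ₁ / sin φ₂ = 155 × sin 38° / sin 52°
V₂ = 155 × 0.6157/0.7880 = 120 km/h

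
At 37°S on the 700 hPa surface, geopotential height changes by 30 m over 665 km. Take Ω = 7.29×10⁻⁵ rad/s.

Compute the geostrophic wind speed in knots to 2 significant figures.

Coriolis parameter at 37°S:
f = 2Ω sin φ = 2 × 7.29×10⁻⁵ × sin 37° = 8.77×10⁻⁵ s⁻¹
Height gradient: |∂Z/∂n| = 30 m / 665000 m = 4.51×10⁻⁵
On a pressure surface, geostrophic balance gives V_g = (g/f)|∂Z/∂n|:
V_g = 9.81 × 4.51×10⁻⁵ / 8.77×10⁻⁵ = 5.04 m/s
Converting: 5.04 m/s × 1.944 = 9.8 knots

9.8 knots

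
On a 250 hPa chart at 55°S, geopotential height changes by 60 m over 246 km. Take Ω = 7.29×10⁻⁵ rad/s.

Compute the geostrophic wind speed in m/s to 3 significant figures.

Coriolis parameter at 55°S:
f = 2Ω sin φ = 2 × 7.29×10⁻⁵ × sin 55° = 1.19×10⁻⁴ s⁻¹
Height gradient: |∂Z/∂n| = 60 m / 246000 m = 2.44×10⁻⁴
On a pressure surface, geostrophic balance gives V_g = (g/f)|∂Z/∂n|:
V_g = 9.81 × 2.44×10⁻⁴ / 1.19×10⁻⁴ = 20.0 m/s

20.0 m/s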